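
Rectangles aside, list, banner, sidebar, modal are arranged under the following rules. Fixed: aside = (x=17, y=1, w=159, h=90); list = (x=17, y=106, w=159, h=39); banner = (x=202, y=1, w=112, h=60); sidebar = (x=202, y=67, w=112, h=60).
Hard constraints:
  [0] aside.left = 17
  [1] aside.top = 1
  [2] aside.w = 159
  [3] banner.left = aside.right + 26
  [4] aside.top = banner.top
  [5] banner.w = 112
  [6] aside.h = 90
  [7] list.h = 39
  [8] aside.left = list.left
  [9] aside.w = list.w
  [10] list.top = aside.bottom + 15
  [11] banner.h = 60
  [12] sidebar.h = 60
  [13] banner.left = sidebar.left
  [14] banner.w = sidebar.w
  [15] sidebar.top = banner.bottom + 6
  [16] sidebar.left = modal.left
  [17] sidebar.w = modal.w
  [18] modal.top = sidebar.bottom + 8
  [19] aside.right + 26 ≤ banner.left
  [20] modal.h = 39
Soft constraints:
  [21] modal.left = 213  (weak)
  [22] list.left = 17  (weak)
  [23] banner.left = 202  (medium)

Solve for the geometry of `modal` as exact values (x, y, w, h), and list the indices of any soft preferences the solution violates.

1. modal.x = 202  [sidebar.left = modal.left]
2. modal.w = 112  [sidebar.w = modal.w]
3. modal.y = 135  [modal.top = sidebar.bottom + 8]
4. modal.h = 39  [modal.h = 39]

modal = (x=202, y=135, w=112, h=39)
violated soft preferences: 21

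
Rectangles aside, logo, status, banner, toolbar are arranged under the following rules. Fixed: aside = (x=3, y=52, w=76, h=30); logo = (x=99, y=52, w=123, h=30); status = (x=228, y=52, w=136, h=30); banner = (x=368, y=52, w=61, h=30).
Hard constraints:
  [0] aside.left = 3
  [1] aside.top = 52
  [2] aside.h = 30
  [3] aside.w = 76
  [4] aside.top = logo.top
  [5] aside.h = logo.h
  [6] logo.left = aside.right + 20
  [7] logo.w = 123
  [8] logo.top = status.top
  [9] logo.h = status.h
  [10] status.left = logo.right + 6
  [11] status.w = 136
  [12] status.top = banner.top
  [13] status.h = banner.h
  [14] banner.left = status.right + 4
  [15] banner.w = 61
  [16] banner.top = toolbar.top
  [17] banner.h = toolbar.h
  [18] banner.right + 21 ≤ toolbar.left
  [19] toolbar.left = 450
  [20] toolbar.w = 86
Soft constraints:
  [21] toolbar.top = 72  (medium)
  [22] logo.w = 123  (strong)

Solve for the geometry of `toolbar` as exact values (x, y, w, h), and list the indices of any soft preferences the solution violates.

toolbar = (x=450, y=52, w=86, h=30)
violated soft preferences: 21

1. toolbar.y = 52  [banner.top = toolbar.top]
2. toolbar.h = 30  [banner.h = toolbar.h]
3. toolbar.x = 450  [toolbar.left = 450]
4. toolbar.w = 86  [toolbar.w = 86]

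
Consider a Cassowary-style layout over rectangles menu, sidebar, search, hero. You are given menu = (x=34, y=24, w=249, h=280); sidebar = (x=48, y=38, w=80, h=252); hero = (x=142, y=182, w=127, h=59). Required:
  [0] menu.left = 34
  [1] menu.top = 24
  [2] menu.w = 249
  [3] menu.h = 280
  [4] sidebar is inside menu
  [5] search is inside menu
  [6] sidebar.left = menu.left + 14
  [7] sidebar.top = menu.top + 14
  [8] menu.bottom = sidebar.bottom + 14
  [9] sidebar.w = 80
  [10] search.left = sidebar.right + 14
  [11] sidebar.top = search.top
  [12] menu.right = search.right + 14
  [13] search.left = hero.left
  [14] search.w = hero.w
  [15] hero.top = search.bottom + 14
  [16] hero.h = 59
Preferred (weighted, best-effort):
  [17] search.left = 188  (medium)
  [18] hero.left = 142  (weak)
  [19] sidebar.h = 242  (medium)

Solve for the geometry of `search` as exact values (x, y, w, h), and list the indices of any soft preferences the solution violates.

search = (x=142, y=38, w=127, h=130)
violated soft preferences: 17, 19

1. search.x = 142  [search.left = sidebar.right + 14]
2. search.y = 38  [sidebar.top = search.top]
3. search.w = 127  [menu.right = search.right + 14]
4. search.h = 130  [hero.top = search.bottom + 14]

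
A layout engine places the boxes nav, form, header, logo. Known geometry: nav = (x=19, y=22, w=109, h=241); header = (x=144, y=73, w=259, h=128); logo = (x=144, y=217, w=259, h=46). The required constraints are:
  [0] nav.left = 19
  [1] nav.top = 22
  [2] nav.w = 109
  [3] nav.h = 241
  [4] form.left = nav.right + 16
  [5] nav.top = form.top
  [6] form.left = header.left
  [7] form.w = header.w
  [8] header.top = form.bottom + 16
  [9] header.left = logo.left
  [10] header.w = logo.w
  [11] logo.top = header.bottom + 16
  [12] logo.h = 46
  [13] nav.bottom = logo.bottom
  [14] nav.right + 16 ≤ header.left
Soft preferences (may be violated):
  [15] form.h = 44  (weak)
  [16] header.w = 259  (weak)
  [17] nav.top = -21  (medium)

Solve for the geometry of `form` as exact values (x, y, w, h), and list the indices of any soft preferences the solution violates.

form = (x=144, y=22, w=259, h=35)
violated soft preferences: 15, 17

1. form.x = 144  [form.left = nav.right + 16]
2. form.y = 22  [nav.top = form.top]
3. form.w = 259  [form.w = header.w]
4. form.h = 35  [header.top = form.bottom + 16]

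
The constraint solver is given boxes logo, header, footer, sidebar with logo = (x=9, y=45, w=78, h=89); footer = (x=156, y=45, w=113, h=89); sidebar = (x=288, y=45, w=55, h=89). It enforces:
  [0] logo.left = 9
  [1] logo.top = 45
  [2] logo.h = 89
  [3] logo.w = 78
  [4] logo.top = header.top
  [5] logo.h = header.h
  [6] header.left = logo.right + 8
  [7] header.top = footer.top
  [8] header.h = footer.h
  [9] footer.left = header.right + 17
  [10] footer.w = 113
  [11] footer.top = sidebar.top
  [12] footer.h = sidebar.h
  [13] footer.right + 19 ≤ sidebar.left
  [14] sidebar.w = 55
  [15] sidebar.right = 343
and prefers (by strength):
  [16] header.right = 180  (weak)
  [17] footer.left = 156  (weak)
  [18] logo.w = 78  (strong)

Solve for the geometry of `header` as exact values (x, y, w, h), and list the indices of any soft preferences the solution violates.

header = (x=95, y=45, w=44, h=89)
violated soft preferences: 16

1. header.y = 45  [logo.top = header.top]
2. header.h = 89  [logo.h = header.h]
3. header.x = 95  [header.left = logo.right + 8]
4. header.w = 44  [footer.left = header.right + 17]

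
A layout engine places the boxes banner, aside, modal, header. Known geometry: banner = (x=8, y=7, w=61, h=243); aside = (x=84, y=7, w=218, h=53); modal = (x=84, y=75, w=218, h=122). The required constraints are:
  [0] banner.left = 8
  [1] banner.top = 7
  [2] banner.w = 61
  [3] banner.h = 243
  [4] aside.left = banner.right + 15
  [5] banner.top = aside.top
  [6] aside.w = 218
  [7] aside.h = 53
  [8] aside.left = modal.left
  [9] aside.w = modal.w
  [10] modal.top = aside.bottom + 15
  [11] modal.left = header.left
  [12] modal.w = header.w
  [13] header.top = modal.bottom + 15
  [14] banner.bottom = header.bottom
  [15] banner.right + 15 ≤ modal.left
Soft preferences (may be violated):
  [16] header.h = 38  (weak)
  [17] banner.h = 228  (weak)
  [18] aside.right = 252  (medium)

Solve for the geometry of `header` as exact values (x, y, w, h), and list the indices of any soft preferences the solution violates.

1. header.x = 84  [modal.left = header.left]
2. header.w = 218  [modal.w = header.w]
3. header.y = 212  [header.top = modal.bottom + 15]
4. header.h = 38  [banner.bottom = header.bottom]

header = (x=84, y=212, w=218, h=38)
violated soft preferences: 17, 18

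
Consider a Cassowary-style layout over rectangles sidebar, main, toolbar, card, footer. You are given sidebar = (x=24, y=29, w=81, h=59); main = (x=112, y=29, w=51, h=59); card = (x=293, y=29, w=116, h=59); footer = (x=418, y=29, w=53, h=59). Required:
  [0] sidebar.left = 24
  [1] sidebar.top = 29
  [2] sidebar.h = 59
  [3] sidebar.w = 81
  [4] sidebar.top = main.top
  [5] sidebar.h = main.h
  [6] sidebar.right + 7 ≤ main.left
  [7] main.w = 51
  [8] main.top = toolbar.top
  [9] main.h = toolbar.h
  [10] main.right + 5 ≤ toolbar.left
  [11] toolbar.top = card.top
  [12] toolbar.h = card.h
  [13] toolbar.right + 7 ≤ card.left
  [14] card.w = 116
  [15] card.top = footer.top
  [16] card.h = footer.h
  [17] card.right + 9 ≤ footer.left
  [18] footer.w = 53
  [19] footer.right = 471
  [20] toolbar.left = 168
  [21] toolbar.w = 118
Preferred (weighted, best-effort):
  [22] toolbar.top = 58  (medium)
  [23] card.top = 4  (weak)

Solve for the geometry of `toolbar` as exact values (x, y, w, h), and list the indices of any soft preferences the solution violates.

1. toolbar.y = 29  [main.top = toolbar.top]
2. toolbar.h = 59  [main.h = toolbar.h]
3. toolbar.x = 168  [toolbar.left = 168]
4. toolbar.w = 118  [toolbar.w = 118]

toolbar = (x=168, y=29, w=118, h=59)
violated soft preferences: 22, 23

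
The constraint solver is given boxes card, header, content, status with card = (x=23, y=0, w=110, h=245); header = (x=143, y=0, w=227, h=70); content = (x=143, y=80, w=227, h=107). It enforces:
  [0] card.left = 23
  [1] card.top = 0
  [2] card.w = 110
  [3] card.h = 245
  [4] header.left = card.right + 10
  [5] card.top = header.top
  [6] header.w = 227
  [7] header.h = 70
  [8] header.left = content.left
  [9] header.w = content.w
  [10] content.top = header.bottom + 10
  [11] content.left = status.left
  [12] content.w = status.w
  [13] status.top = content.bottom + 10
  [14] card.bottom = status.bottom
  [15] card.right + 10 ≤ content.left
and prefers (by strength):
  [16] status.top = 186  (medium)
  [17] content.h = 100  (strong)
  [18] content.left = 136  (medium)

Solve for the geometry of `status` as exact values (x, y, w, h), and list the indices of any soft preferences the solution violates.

1. status.x = 143  [content.left = status.left]
2. status.w = 227  [content.w = status.w]
3. status.y = 197  [status.top = content.bottom + 10]
4. status.h = 48  [card.bottom = status.bottom]

status = (x=143, y=197, w=227, h=48)
violated soft preferences: 16, 17, 18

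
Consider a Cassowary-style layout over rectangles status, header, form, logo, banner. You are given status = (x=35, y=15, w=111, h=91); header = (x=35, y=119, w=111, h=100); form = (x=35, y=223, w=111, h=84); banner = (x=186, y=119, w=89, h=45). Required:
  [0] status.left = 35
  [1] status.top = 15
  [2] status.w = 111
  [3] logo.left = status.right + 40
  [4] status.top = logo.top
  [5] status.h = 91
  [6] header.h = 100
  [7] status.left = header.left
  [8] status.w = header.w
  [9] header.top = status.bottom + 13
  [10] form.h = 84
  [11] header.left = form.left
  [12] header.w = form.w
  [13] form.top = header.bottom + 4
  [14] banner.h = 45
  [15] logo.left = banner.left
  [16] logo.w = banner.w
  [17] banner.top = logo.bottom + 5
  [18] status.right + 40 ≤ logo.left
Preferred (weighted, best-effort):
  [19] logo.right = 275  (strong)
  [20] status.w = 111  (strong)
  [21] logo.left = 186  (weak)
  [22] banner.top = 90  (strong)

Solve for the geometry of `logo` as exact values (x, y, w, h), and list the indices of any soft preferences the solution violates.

logo = (x=186, y=15, w=89, h=99)
violated soft preferences: 22

1. logo.x = 186  [logo.left = status.right + 40]
2. logo.y = 15  [status.top = logo.top]
3. logo.w = 89  [logo.w = banner.w]
4. logo.h = 99  [banner.top = logo.bottom + 5]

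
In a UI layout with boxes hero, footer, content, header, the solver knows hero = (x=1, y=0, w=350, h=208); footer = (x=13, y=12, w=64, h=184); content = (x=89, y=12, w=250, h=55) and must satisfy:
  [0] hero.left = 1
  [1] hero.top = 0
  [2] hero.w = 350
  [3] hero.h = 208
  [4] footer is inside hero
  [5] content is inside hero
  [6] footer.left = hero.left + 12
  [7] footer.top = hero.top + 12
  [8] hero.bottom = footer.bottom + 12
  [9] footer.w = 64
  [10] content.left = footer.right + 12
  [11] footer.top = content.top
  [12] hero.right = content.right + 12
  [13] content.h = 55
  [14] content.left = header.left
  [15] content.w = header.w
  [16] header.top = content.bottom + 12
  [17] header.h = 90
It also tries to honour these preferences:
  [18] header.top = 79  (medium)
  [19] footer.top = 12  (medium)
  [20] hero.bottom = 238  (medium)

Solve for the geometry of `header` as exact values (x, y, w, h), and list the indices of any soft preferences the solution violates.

1. header.x = 89  [content.left = header.left]
2. header.w = 250  [content.w = header.w]
3. header.y = 79  [header.top = content.bottom + 12]
4. header.h = 90  [header.h = 90]

header = (x=89, y=79, w=250, h=90)
violated soft preferences: 20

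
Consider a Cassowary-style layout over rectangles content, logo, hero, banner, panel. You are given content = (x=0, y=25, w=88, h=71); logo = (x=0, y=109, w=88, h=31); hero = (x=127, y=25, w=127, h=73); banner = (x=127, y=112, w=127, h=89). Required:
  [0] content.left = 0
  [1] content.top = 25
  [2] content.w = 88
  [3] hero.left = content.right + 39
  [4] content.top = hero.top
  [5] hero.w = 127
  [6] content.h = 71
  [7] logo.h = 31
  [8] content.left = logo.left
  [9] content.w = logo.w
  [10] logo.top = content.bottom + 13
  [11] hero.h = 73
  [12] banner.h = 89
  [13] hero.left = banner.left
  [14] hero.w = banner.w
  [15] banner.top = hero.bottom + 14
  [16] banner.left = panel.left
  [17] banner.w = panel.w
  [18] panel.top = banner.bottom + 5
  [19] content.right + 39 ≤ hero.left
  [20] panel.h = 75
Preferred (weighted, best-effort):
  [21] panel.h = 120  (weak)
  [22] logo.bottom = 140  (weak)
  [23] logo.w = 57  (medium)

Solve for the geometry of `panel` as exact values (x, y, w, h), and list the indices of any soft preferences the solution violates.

panel = (x=127, y=206, w=127, h=75)
violated soft preferences: 21, 23

1. panel.x = 127  [banner.left = panel.left]
2. panel.w = 127  [banner.w = panel.w]
3. panel.y = 206  [panel.top = banner.bottom + 5]
4. panel.h = 75  [panel.h = 75]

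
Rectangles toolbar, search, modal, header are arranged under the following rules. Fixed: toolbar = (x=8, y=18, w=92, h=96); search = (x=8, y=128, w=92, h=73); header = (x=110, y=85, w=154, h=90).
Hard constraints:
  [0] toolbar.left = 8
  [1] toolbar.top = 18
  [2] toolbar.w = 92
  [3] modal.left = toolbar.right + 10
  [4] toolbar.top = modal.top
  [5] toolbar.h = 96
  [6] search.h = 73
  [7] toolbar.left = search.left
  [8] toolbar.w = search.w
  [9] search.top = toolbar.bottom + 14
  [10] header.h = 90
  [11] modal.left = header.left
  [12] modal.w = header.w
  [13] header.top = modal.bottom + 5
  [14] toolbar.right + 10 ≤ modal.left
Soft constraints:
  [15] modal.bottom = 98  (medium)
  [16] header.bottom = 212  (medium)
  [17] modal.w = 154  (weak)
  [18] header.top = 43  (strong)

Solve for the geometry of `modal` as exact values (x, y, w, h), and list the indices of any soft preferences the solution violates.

modal = (x=110, y=18, w=154, h=62)
violated soft preferences: 15, 16, 18

1. modal.x = 110  [modal.left = toolbar.right + 10]
2. modal.y = 18  [toolbar.top = modal.top]
3. modal.w = 154  [modal.w = header.w]
4. modal.h = 62  [header.top = modal.bottom + 5]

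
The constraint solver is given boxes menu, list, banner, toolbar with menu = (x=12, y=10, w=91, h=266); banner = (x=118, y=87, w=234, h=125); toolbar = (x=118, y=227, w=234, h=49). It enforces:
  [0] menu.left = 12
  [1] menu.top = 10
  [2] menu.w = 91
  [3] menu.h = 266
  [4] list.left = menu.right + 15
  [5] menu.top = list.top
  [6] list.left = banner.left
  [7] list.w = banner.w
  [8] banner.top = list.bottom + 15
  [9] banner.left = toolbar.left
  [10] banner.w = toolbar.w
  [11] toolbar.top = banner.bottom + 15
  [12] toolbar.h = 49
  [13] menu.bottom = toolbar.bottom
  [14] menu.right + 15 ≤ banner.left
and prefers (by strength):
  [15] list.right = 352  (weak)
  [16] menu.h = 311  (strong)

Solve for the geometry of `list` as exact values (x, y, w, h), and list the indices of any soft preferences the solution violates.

list = (x=118, y=10, w=234, h=62)
violated soft preferences: 16

1. list.x = 118  [list.left = menu.right + 15]
2. list.y = 10  [menu.top = list.top]
3. list.w = 234  [list.w = banner.w]
4. list.h = 62  [banner.top = list.bottom + 15]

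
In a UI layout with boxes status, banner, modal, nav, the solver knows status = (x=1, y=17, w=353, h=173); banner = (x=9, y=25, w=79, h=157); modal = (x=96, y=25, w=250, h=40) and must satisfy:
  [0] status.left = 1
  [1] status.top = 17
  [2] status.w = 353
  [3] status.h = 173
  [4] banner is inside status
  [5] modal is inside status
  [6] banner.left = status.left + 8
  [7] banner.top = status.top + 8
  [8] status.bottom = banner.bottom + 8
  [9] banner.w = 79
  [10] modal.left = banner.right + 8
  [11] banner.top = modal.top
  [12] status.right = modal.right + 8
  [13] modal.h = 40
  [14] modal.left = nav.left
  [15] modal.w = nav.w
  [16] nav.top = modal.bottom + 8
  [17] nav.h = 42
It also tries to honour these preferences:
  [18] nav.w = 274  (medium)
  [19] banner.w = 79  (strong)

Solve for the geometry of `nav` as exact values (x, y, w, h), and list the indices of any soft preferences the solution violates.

nav = (x=96, y=73, w=250, h=42)
violated soft preferences: 18

1. nav.x = 96  [modal.left = nav.left]
2. nav.w = 250  [modal.w = nav.w]
3. nav.y = 73  [nav.top = modal.bottom + 8]
4. nav.h = 42  [nav.h = 42]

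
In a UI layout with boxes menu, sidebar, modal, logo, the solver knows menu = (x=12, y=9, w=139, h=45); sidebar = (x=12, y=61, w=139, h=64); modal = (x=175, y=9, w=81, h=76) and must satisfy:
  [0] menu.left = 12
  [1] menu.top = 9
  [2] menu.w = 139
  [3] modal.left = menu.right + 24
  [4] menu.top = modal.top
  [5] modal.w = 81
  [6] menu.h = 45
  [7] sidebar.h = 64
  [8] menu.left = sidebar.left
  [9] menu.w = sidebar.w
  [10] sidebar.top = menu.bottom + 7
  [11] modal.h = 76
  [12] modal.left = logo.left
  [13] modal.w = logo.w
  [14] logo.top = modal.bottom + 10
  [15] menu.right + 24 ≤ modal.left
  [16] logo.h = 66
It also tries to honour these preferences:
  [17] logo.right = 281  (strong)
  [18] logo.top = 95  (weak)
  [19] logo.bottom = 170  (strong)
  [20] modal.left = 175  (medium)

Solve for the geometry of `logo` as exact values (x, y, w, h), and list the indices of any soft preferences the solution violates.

logo = (x=175, y=95, w=81, h=66)
violated soft preferences: 17, 19

1. logo.x = 175  [modal.left = logo.left]
2. logo.w = 81  [modal.w = logo.w]
3. logo.y = 95  [logo.top = modal.bottom + 10]
4. logo.h = 66  [logo.h = 66]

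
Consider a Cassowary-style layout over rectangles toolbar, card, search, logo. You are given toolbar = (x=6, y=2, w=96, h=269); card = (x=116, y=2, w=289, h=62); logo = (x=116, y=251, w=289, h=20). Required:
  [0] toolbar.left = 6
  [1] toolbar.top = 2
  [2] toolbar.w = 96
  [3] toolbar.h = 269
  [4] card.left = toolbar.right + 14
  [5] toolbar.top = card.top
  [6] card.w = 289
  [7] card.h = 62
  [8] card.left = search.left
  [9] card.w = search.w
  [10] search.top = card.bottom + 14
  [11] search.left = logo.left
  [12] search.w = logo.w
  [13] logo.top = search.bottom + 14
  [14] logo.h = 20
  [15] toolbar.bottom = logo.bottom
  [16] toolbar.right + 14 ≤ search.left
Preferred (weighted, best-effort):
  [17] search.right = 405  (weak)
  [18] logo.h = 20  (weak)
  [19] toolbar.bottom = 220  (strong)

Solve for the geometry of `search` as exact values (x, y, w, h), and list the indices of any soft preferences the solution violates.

search = (x=116, y=78, w=289, h=159)
violated soft preferences: 19

1. search.x = 116  [card.left = search.left]
2. search.w = 289  [card.w = search.w]
3. search.y = 78  [search.top = card.bottom + 14]
4. search.h = 159  [logo.top = search.bottom + 14]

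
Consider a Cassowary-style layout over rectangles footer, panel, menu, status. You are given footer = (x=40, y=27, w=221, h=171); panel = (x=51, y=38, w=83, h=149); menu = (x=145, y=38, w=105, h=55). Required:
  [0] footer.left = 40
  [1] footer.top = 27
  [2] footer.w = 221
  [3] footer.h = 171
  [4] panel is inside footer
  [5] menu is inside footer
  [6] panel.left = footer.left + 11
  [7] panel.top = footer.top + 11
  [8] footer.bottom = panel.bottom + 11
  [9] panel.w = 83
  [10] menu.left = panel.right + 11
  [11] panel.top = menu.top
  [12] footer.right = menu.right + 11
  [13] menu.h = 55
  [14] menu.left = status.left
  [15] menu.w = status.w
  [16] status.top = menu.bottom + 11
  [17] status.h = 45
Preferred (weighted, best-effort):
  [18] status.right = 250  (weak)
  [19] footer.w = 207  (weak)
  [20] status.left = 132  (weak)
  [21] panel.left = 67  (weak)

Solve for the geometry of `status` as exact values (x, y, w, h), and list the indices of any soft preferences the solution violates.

status = (x=145, y=104, w=105, h=45)
violated soft preferences: 19, 20, 21

1. status.x = 145  [menu.left = status.left]
2. status.w = 105  [menu.w = status.w]
3. status.y = 104  [status.top = menu.bottom + 11]
4. status.h = 45  [status.h = 45]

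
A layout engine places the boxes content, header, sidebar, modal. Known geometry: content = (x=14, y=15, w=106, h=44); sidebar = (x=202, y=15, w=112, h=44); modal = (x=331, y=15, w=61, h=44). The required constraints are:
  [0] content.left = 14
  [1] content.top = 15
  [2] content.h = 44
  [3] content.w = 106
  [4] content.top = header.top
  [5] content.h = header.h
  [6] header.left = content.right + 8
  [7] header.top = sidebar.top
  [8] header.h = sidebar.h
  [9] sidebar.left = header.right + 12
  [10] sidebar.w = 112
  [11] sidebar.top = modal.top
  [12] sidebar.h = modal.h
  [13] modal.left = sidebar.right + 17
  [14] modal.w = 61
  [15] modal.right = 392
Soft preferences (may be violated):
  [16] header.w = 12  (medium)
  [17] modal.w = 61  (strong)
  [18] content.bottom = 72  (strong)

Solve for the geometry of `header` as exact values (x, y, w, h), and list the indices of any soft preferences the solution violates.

1. header.y = 15  [content.top = header.top]
2. header.h = 44  [content.h = header.h]
3. header.x = 128  [header.left = content.right + 8]
4. header.w = 62  [sidebar.left = header.right + 12]

header = (x=128, y=15, w=62, h=44)
violated soft preferences: 16, 18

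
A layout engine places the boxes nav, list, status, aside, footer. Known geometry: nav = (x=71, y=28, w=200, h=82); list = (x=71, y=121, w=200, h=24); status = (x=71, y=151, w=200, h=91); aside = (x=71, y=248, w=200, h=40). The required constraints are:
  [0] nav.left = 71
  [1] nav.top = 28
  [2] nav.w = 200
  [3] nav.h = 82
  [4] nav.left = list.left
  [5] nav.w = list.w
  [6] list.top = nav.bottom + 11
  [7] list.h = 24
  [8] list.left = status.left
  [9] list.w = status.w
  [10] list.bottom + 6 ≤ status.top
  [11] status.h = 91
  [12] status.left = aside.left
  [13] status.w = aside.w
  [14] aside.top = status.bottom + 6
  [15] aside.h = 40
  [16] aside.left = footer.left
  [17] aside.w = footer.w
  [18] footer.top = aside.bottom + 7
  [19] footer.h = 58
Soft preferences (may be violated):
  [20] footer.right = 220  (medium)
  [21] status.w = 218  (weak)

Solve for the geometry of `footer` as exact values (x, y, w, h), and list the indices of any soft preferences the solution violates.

footer = (x=71, y=295, w=200, h=58)
violated soft preferences: 20, 21

1. footer.x = 71  [aside.left = footer.left]
2. footer.w = 200  [aside.w = footer.w]
3. footer.y = 295  [footer.top = aside.bottom + 7]
4. footer.h = 58  [footer.h = 58]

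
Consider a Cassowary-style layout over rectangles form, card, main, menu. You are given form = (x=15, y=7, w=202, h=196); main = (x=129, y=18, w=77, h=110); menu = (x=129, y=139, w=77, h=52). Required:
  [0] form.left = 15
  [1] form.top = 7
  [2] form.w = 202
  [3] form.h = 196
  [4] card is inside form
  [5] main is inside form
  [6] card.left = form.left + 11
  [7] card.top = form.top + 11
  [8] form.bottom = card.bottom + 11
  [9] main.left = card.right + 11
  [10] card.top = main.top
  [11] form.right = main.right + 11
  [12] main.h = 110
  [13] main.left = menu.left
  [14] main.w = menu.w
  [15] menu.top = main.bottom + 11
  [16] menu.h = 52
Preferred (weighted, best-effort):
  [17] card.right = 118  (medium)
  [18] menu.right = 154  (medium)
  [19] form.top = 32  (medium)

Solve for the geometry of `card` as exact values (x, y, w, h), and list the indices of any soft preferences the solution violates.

card = (x=26, y=18, w=92, h=174)
violated soft preferences: 18, 19

1. card.x = 26  [card.left = form.left + 11]
2. card.y = 18  [card.top = form.top + 11]
3. card.h = 174  [form.bottom = card.bottom + 11]
4. card.w = 92  [main.left = card.right + 11]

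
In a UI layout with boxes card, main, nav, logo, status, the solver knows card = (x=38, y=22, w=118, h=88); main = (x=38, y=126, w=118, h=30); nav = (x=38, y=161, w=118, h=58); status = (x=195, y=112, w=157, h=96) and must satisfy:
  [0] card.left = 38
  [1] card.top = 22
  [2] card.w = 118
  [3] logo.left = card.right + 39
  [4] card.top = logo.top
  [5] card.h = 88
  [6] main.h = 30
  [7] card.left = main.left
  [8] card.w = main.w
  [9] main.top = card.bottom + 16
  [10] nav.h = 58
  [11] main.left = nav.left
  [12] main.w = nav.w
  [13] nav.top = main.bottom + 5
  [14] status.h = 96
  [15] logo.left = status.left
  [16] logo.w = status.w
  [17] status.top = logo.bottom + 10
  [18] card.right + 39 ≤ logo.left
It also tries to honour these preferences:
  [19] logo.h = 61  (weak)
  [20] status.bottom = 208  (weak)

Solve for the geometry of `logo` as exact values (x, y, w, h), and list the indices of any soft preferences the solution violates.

1. logo.x = 195  [logo.left = card.right + 39]
2. logo.y = 22  [card.top = logo.top]
3. logo.w = 157  [logo.w = status.w]
4. logo.h = 80  [status.top = logo.bottom + 10]

logo = (x=195, y=22, w=157, h=80)
violated soft preferences: 19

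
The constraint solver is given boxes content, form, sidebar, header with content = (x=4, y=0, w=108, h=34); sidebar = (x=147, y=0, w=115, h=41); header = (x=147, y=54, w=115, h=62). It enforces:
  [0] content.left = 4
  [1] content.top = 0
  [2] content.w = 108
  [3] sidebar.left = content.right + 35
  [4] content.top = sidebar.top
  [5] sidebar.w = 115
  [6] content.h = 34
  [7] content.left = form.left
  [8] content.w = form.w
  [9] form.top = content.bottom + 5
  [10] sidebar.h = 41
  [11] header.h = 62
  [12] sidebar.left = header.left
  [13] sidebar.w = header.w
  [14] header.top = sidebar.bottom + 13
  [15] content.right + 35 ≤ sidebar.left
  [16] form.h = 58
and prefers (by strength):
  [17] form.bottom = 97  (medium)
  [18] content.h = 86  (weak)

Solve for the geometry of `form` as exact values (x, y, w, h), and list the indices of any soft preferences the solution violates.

1. form.x = 4  [content.left = form.left]
2. form.w = 108  [content.w = form.w]
3. form.y = 39  [form.top = content.bottom + 5]
4. form.h = 58  [form.h = 58]

form = (x=4, y=39, w=108, h=58)
violated soft preferences: 18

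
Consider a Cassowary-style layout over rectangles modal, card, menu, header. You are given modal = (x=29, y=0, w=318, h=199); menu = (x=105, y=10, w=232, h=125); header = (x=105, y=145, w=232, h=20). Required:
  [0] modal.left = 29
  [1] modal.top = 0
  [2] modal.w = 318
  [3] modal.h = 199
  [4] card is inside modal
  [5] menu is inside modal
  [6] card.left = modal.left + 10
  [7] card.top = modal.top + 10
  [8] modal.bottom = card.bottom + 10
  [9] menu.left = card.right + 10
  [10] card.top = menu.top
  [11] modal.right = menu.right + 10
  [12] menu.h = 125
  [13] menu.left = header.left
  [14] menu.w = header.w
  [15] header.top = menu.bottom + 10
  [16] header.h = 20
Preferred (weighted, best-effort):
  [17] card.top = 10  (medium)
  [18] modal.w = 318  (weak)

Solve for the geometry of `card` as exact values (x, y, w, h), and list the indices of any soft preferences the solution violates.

card = (x=39, y=10, w=56, h=179)
violated soft preferences: none

1. card.x = 39  [card.left = modal.left + 10]
2. card.y = 10  [card.top = modal.top + 10]
3. card.h = 179  [modal.bottom = card.bottom + 10]
4. card.w = 56  [menu.left = card.right + 10]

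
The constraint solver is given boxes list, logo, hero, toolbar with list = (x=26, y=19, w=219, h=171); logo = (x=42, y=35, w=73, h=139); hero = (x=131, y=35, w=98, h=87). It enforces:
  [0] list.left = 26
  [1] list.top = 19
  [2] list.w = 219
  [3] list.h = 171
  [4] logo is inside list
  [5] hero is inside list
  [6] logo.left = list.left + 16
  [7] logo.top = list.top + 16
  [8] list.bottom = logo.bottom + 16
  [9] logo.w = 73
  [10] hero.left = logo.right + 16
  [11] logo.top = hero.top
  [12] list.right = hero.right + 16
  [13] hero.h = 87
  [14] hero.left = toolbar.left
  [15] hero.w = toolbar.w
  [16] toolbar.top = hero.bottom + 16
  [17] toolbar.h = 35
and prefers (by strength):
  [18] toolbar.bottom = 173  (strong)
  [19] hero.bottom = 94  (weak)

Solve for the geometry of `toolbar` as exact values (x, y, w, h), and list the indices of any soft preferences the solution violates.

toolbar = (x=131, y=138, w=98, h=35)
violated soft preferences: 19

1. toolbar.x = 131  [hero.left = toolbar.left]
2. toolbar.w = 98  [hero.w = toolbar.w]
3. toolbar.y = 138  [toolbar.top = hero.bottom + 16]
4. toolbar.h = 35  [toolbar.h = 35]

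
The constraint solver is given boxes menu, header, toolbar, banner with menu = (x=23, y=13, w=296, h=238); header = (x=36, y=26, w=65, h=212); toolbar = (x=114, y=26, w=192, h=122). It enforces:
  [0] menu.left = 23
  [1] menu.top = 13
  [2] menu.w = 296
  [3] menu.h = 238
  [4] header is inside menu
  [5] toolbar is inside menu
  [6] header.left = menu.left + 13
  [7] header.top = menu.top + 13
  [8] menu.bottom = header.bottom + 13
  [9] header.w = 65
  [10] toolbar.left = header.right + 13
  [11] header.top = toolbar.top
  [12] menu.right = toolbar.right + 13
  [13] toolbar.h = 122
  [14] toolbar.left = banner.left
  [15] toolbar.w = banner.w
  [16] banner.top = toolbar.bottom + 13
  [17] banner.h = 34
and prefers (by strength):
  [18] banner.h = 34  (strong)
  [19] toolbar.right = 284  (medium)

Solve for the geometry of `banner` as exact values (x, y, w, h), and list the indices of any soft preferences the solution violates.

banner = (x=114, y=161, w=192, h=34)
violated soft preferences: 19

1. banner.x = 114  [toolbar.left = banner.left]
2. banner.w = 192  [toolbar.w = banner.w]
3. banner.y = 161  [banner.top = toolbar.bottom + 13]
4. banner.h = 34  [banner.h = 34]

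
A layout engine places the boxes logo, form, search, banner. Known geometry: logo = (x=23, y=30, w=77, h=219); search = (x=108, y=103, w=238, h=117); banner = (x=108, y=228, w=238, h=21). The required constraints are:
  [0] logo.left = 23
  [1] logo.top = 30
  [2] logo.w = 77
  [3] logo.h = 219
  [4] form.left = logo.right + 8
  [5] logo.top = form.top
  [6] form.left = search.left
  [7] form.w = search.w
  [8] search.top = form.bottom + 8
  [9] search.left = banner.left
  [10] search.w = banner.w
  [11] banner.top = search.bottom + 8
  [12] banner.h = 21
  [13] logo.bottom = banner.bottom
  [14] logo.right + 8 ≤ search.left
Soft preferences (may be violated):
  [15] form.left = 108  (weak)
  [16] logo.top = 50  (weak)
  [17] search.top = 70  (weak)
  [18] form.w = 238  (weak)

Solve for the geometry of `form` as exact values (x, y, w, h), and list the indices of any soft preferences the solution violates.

1. form.x = 108  [form.left = logo.right + 8]
2. form.y = 30  [logo.top = form.top]
3. form.w = 238  [form.w = search.w]
4. form.h = 65  [search.top = form.bottom + 8]

form = (x=108, y=30, w=238, h=65)
violated soft preferences: 16, 17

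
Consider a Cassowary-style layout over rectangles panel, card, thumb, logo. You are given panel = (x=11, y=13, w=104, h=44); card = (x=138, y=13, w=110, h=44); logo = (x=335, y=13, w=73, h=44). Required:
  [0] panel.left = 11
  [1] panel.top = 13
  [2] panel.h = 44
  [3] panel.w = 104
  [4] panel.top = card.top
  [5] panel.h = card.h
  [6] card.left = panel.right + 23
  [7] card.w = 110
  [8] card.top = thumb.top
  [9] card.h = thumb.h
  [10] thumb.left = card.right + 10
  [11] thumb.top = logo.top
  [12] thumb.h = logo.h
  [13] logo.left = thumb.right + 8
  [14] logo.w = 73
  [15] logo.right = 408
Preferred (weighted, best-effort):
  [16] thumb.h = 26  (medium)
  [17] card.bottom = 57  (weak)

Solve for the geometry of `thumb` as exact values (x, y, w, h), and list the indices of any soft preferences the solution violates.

thumb = (x=258, y=13, w=69, h=44)
violated soft preferences: 16

1. thumb.y = 13  [card.top = thumb.top]
2. thumb.h = 44  [card.h = thumb.h]
3. thumb.x = 258  [thumb.left = card.right + 10]
4. thumb.w = 69  [logo.left = thumb.right + 8]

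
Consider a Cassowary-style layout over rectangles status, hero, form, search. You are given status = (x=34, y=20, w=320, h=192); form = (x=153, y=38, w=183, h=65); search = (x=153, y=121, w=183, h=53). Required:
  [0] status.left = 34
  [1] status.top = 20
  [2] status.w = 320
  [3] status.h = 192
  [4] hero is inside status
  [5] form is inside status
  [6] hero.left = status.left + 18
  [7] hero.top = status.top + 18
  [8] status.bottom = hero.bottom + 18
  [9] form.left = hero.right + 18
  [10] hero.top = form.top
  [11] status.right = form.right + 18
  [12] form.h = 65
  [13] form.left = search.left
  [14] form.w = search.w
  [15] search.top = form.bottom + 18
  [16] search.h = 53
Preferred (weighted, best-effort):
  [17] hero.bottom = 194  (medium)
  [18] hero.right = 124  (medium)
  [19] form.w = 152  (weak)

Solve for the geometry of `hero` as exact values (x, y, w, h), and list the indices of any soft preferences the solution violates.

hero = (x=52, y=38, w=83, h=156)
violated soft preferences: 18, 19

1. hero.x = 52  [hero.left = status.left + 18]
2. hero.y = 38  [hero.top = status.top + 18]
3. hero.h = 156  [status.bottom = hero.bottom + 18]
4. hero.w = 83  [form.left = hero.right + 18]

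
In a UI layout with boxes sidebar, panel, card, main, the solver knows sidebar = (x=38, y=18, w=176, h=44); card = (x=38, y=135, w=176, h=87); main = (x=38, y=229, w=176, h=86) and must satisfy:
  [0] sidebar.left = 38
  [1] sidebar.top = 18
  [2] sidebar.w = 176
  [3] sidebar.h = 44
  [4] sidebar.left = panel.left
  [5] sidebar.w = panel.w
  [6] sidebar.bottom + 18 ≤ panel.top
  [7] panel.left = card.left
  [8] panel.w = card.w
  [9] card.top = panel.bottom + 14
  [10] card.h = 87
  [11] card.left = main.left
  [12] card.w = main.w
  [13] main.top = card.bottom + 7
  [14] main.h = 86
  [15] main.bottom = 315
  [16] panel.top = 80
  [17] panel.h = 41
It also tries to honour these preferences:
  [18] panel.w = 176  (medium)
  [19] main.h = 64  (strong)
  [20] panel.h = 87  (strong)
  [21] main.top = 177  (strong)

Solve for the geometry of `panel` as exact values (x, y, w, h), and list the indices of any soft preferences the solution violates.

1. panel.x = 38  [sidebar.left = panel.left]
2. panel.w = 176  [sidebar.w = panel.w]
3. panel.y = 80  [panel.top = 80]
4. panel.h = 41  [panel.h = 41]

panel = (x=38, y=80, w=176, h=41)
violated soft preferences: 19, 20, 21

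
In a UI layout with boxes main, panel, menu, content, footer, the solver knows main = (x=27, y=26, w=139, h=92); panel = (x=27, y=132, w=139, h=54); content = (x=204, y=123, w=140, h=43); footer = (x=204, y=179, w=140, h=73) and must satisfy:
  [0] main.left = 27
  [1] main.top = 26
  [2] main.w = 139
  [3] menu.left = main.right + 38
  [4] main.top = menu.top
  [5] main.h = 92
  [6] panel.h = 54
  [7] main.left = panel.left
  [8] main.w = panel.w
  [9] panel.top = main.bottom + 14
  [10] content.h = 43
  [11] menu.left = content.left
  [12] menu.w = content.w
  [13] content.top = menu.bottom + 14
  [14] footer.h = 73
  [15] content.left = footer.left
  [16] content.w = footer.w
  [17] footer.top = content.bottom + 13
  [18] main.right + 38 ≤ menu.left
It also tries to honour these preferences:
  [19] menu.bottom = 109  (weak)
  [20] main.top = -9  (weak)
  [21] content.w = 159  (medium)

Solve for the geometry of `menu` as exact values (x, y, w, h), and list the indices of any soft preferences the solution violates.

menu = (x=204, y=26, w=140, h=83)
violated soft preferences: 20, 21

1. menu.x = 204  [menu.left = main.right + 38]
2. menu.y = 26  [main.top = menu.top]
3. menu.w = 140  [menu.w = content.w]
4. menu.h = 83  [content.top = menu.bottom + 14]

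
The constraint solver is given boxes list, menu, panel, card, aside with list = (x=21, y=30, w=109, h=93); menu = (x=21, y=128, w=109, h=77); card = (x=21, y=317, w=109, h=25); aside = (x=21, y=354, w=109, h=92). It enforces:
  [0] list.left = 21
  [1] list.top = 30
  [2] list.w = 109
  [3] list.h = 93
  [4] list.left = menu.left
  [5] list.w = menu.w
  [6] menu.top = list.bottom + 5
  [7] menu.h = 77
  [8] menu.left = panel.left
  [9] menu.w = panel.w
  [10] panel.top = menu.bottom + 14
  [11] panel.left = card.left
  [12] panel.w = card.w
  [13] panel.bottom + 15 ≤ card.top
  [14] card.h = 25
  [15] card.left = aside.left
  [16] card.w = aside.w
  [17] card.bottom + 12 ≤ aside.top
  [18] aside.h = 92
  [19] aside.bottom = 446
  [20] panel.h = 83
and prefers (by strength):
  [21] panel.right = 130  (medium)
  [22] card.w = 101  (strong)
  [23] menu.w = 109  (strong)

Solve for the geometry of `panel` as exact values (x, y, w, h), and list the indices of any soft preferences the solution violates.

1. panel.x = 21  [menu.left = panel.left]
2. panel.w = 109  [menu.w = panel.w]
3. panel.y = 219  [panel.top = menu.bottom + 14]
4. panel.h = 83  [panel.h = 83]

panel = (x=21, y=219, w=109, h=83)
violated soft preferences: 22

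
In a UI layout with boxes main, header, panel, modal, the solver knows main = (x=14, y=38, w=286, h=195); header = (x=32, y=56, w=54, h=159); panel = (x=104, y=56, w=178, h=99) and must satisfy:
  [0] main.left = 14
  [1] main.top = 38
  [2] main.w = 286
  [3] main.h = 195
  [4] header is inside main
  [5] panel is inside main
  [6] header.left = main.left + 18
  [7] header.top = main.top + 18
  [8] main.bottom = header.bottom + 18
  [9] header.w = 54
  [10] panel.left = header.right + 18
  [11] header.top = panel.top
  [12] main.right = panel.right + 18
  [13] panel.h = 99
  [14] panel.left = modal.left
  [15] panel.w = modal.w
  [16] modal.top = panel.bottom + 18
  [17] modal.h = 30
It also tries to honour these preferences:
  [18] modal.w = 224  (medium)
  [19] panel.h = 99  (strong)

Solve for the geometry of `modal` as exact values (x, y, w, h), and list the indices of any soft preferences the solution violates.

1. modal.x = 104  [panel.left = modal.left]
2. modal.w = 178  [panel.w = modal.w]
3. modal.y = 173  [modal.top = panel.bottom + 18]
4. modal.h = 30  [modal.h = 30]

modal = (x=104, y=173, w=178, h=30)
violated soft preferences: 18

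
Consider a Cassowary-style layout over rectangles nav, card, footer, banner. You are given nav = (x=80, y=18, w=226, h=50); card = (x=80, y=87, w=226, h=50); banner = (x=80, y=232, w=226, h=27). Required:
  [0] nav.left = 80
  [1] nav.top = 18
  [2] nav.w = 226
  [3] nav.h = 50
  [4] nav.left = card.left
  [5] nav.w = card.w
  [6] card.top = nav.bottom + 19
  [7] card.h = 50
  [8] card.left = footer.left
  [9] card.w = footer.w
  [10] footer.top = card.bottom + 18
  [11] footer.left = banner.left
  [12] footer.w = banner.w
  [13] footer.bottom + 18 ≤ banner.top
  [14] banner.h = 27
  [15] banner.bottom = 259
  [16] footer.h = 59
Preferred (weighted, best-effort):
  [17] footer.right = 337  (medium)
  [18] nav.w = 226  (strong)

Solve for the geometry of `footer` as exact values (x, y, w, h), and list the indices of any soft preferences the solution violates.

footer = (x=80, y=155, w=226, h=59)
violated soft preferences: 17

1. footer.x = 80  [card.left = footer.left]
2. footer.w = 226  [card.w = footer.w]
3. footer.y = 155  [footer.top = card.bottom + 18]
4. footer.h = 59  [footer.h = 59]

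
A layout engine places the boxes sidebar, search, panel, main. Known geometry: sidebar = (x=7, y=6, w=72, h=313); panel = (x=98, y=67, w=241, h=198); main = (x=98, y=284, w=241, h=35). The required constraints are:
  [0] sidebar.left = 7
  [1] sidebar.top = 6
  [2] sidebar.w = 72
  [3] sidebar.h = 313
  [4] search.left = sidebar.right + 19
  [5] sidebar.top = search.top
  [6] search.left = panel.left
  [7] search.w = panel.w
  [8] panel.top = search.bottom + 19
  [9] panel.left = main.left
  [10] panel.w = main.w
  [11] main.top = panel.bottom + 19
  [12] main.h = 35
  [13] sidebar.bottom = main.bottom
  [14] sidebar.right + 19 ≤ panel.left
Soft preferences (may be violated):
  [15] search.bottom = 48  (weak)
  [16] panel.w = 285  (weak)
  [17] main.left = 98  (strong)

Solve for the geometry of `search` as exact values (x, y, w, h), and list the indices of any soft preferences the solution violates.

search = (x=98, y=6, w=241, h=42)
violated soft preferences: 16

1. search.x = 98  [search.left = sidebar.right + 19]
2. search.y = 6  [sidebar.top = search.top]
3. search.w = 241  [search.w = panel.w]
4. search.h = 42  [panel.top = search.bottom + 19]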